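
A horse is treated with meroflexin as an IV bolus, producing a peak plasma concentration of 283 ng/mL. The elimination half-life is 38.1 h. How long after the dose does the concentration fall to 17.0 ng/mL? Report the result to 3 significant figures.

k = ln 2 / 38.1 = 0.01819 h⁻¹
C(t) = C₀ e^(−kt)  ⇒  t = ln(C₀/C) / k
t = ln(283/17.0) / 0.01819 = 2.812 / 0.01819 ≈ 155 hours

155 hours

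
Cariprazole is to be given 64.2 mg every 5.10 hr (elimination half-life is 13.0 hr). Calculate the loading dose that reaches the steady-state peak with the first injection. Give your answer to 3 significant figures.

270 mg

k = ln 2 / 13.0 = 0.05332 hr⁻¹
Accumulation ratio R = 1 / (1 − e^(−kτ)) = 1 / (1 − e^(−0.05332×5.10)) = 1 / (1 − 0.7619) = 4.200
Loading dose = maintenance dose × R = 64.2 × 4.200 ≈ 270 mg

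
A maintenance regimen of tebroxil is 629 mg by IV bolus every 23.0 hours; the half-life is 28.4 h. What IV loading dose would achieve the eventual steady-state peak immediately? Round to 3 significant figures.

1460 mg

k = ln 2 / 28.4 = 0.02441 h⁻¹
Accumulation ratio R = 1 / (1 − e^(−kτ)) = 1 / (1 − e^(−0.02441×23.0)) = 1 / (1 − 0.5704) = 2.328
Loading dose = maintenance dose × R = 629 × 2.328 ≈ 1460 mg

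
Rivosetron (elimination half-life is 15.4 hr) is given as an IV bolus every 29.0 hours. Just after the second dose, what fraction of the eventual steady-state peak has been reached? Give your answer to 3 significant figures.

0.927

k = ln 2 / 15.4 = 0.04501 hr⁻¹
f_n = 1 − e^(−nkτ) = 1 − e^(−2 × 0.04501 × 29.0) = 1 − e^(−2.611) = 1 − 0.07349 ≈ 0.927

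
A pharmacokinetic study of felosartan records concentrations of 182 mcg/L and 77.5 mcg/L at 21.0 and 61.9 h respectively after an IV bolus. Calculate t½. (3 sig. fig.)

k = ln(C₁/C₂) / (t₂ − t₁) = ln(182/77.5) / (61.9 − 21.0)
  = 0.8537 / 40.90 = 0.02087 h⁻¹
t½ = ln 2 / k = ln 2 / 0.02087 ≈ 33.2 hours

33.2 hours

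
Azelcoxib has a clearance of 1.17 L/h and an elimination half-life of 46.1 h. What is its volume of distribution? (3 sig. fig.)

k = ln 2 / t½ = ln 2 / 46.1 = 0.01504 h⁻¹
V = CL / k = 1.17 / 0.01504 ≈ 77.8 L

77.8 L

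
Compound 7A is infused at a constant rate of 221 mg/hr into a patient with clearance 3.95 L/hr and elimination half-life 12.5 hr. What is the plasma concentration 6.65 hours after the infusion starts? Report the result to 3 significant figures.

Css = rate / CL = 221 / 3.95 = 55.95 mg/L
k = ln 2 / 12.5 = 0.05545 hr⁻¹
C(t) = Css (1 − e^(−kt)) = 55.95 × (1 − e^(−0.3688)) = 55.95 × 0.3084 ≈ 17.3 mg/L

17.3 mg/L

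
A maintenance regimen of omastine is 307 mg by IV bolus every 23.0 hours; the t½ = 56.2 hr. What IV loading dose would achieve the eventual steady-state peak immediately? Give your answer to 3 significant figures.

k = ln 2 / 56.2 = 0.01233 hr⁻¹
Accumulation ratio R = 1 / (1 − e^(−kτ)) = 1 / (1 − e^(−0.01233×23.0)) = 1 / (1 − 0.7530) = 4.049
Loading dose = maintenance dose × R = 307 × 4.049 ≈ 1240 mg

1240 mg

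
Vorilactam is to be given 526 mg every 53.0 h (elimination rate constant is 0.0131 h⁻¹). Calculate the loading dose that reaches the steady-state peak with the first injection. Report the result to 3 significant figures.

Accumulation ratio R = 1 / (1 − e^(−kτ)) = 1 / (1 − e^(−0.01310×53.0)) = 1 / (1 − 0.4994) = 1.998
Loading dose = maintenance dose × R = 526 × 1.998 ≈ 1050 mg

1050 mg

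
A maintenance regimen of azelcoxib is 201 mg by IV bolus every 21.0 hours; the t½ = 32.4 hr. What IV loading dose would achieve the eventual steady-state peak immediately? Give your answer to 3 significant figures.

555 mg

k = ln 2 / 32.4 = 0.02139 hr⁻¹
Accumulation ratio R = 1 / (1 − e^(−kτ)) = 1 / (1 − e^(−0.02139×21.0)) = 1 / (1 − 0.6381) = 2.763
Loading dose = maintenance dose × R = 201 × 2.763 ≈ 555 mg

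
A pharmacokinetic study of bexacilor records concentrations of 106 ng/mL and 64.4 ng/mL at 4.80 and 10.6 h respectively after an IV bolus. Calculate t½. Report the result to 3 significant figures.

k = ln(C₁/C₂) / (t₂ − t₁) = ln(106/64.4) / (10.6 − 4.80)
  = 0.4983 / 5.800 = 0.08592 h⁻¹
t½ = ln 2 / k = ln 2 / 0.08592 ≈ 8.07 hours

8.07 hours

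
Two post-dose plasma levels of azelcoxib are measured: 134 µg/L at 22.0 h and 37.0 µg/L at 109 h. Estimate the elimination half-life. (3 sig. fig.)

46.9 hours

k = ln(C₁/C₂) / (t₂ − t₁) = ln(134/37.0) / (109 − 22.0)
  = 1.287 / 87.00 = 0.01479 h⁻¹
t½ = ln 2 / k = ln 2 / 0.01479 ≈ 46.9 hours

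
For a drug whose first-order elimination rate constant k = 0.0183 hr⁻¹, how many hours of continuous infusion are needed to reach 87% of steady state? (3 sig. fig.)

f = 1 − e^(−kt)  ⇒  t = −ln(1 − f) / k
t = −ln(1 − 0.87) / 0.01830 = 2.040 / 0.01830 ≈ 111 hours

111 hours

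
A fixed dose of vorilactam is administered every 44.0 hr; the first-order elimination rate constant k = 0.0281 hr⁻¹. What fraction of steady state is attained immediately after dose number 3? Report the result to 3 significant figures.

0.976

f_n = 1 − e^(−nkτ) = 1 − e^(−3 × 0.02810 × 44.0) = 1 − e^(−3.709) = 1 − 0.02450 ≈ 0.976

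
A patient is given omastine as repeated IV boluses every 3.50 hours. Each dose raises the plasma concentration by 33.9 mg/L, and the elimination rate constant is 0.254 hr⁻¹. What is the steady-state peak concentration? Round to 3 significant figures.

57.6 mg/L

Fraction remaining after one interval: e^(−kτ) = e^(−0.2540 × 3.50) = 0.4111
R = 1 / (1 − 0.4111) = 1.698
Css,max = 33.9 × 1.698 ≈ 57.6 mg/L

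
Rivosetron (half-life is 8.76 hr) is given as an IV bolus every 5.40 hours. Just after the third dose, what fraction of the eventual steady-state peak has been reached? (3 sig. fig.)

k = ln 2 / 8.76 = 0.07913 hr⁻¹
f_n = 1 − e^(−nkτ) = 1 − e^(−3 × 0.07913 × 5.40) = 1 − e^(−1.282) = 1 − 0.2775 ≈ 0.722

0.722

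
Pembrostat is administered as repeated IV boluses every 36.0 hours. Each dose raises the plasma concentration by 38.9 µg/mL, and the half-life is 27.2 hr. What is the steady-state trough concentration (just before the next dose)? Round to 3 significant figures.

k = ln 2 / 27.2 = 0.02548 hr⁻¹
Fraction remaining after one interval: e^(−kτ) = e^(−0.02548 × 36.0) = 0.3996
R = 1 / (1 − 0.3996) = 1.665
Css,max = 38.9 × 1.665 = 64.79 µg/mL
Css,min = Css,max × e^(−kτ) = 64.79 × 0.3996 ≈ 25.9 µg/mL

25.9 µg/mL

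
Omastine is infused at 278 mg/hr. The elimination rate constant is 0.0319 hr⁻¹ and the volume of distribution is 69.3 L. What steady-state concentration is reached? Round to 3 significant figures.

126 µg/mL

CL = k · V = 0.0319 × 69.3 = 2.211 L/hr
Css = rate / CL = 278 / 2.211 ≈ 126 µg/mL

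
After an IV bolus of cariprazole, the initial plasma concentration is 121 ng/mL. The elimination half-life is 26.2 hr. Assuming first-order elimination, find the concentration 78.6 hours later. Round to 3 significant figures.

k = ln 2 / 26.2 = 0.02646 hr⁻¹
C(t) = C₀ e^(−kt) = 121 × e^(−0.02646 × 78.6) = 121 × e^(−2.079) = 121 × 0.1250 ≈ 15.1 ng/mL

15.1 ng/mL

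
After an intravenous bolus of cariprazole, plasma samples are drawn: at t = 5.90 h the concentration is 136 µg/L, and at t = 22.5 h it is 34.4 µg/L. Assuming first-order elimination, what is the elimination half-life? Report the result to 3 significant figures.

8.37 hours

k = ln(C₁/C₂) / (t₂ − t₁) = ln(136/34.4) / (22.5 − 5.90)
  = 1.375 / 16.60 = 0.08281 h⁻¹
t½ = ln 2 / k = ln 2 / 0.08281 ≈ 8.37 hours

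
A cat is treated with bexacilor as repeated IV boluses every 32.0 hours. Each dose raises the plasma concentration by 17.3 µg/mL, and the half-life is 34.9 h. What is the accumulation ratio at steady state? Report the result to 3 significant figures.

2.13

k = ln 2 / 34.9 = 0.01986 h⁻¹
Fraction remaining after one interval: e^(−kτ) = e^(−0.01986 × 32.0) = 0.5296
R = 1 / (1 − 0.5296) = 1 / 0.4704 ≈ 2.13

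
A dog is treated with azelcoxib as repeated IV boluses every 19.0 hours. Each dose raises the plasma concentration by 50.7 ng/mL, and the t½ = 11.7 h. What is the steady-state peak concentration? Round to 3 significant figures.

k = ln 2 / 11.7 = 0.05924 h⁻¹
Fraction remaining after one interval: e^(−kτ) = e^(−0.05924 × 19.0) = 0.3245
R = 1 / (1 − 0.3245) = 1.480
Css,max = 50.7 × 1.480 ≈ 75.0 ng/mL

75.0 ng/mL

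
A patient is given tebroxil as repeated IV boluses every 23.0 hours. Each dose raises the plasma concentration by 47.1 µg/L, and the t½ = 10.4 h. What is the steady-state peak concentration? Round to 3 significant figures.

k = ln 2 / 10.4 = 0.06665 h⁻¹
Fraction remaining after one interval: e^(−kτ) = e^(−0.06665 × 23.0) = 0.2159
R = 1 / (1 − 0.2159) = 1.275
Css,max = 47.1 × 1.275 ≈ 60.1 µg/L

60.1 µg/L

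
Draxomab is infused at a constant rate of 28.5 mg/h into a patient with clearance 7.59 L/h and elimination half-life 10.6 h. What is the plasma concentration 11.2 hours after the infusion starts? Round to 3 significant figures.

Css = rate / CL = 28.5 / 7.59 = 3.755 mg/L
k = ln 2 / 10.6 = 0.06539 h⁻¹
C(t) = Css (1 − e^(−kt)) = 3.755 × (1 − e^(−0.7324)) = 3.755 × 0.5192 ≈ 1.95 mg/L

1.95 mg/L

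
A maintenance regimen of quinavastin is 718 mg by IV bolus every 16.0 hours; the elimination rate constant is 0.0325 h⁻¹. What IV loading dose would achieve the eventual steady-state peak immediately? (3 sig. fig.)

Accumulation ratio R = 1 / (1 − e^(−kτ)) = 1 / (1 − e^(−0.03250×16.0)) = 1 / (1 − 0.5945) = 2.466
Loading dose = maintenance dose × R = 718 × 2.466 ≈ 1770 mg

1770 mg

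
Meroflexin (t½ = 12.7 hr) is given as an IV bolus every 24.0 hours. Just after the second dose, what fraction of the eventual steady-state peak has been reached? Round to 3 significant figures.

0.927

k = ln 2 / 12.7 = 0.05458 hr⁻¹
f_n = 1 − e^(−nkτ) = 1 − e^(−2 × 0.05458 × 24.0) = 1 − e^(−2.620) = 1 − 0.07282 ≈ 0.927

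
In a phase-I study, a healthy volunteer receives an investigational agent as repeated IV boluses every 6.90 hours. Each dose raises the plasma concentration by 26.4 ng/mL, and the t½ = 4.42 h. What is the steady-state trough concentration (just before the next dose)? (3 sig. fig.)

k = ln 2 / 4.42 = 0.1568 h⁻¹
Fraction remaining after one interval: e^(−kτ) = e^(−0.1568 × 6.90) = 0.3389
R = 1 / (1 − 0.3389) = 1.513
Css,max = 26.4 × 1.513 = 39.93 ng/mL
Css,min = Css,max × e^(−kτ) = 39.93 × 0.3389 ≈ 13.5 ng/mL

13.5 ng/mL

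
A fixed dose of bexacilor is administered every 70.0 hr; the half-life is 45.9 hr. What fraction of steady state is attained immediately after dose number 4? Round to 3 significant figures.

k = ln 2 / 45.9 = 0.01510 hr⁻¹
f_n = 1 − e^(−nkτ) = 1 − e^(−4 × 0.01510 × 70.0) = 1 − e^(−4.228) = 1 − 0.01458 ≈ 0.985

0.985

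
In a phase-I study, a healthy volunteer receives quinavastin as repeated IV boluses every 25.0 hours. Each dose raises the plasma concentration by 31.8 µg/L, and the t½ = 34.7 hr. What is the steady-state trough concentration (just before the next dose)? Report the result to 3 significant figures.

k = ln 2 / 34.7 = 0.01998 hr⁻¹
Fraction remaining after one interval: e^(−kτ) = e^(−0.01998 × 25.0) = 0.6069
R = 1 / (1 − 0.6069) = 2.544
Css,max = 31.8 × 2.544 = 80.90 µg/L
Css,min = Css,max × e^(−kτ) = 80.90 × 0.6069 ≈ 49.1 µg/L

49.1 µg/L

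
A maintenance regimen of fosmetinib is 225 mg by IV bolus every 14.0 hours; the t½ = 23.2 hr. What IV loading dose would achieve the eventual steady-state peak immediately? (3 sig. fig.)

658 mg

k = ln 2 / 23.2 = 0.02988 hr⁻¹
Accumulation ratio R = 1 / (1 − e^(−kτ)) = 1 / (1 − e^(−0.02988×14.0)) = 1 / (1 − 0.6582) = 2.926
Loading dose = maintenance dose × R = 225 × 2.926 ≈ 658 mg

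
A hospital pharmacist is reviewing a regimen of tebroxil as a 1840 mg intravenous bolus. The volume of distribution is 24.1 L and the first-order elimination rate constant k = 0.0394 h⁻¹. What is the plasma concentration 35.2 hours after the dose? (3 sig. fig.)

19.1 mg/L

C₀ = dose / V = 1840 / 24.1 = 76.35 mg/L
C(t) = C₀ e^(−kt) = 76.35 × e^(−0.03940 × 35.2) = 76.35 × e^(−1.387) = 76.35 × 0.2499 ≈ 19.1 mg/L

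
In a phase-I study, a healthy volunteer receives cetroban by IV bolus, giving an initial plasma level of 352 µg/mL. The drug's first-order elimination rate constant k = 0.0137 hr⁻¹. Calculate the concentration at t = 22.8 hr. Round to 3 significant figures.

258 µg/mL

C(t) = C₀ e^(−kt) = 352 × e^(−0.01370 × 22.8) = 352 × e^(−0.3124) = 352 × 0.7317 ≈ 258 µg/mL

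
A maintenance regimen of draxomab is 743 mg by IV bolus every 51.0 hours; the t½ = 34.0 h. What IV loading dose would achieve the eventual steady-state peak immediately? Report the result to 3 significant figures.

k = ln 2 / 34.0 = 0.02039 h⁻¹
Accumulation ratio R = 1 / (1 − e^(−kτ)) = 1 / (1 − e^(−0.02039×51.0)) = 1 / (1 − 0.3536) = 1.547
Loading dose = maintenance dose × R = 743 × 1.547 ≈ 1150 mg

1150 mg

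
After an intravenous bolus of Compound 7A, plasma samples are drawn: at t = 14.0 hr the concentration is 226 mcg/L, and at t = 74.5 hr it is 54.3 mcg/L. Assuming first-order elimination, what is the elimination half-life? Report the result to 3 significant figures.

29.4 hours

k = ln(C₁/C₂) / (t₂ − t₁) = ln(226/54.3) / (74.5 − 14.0)
  = 1.426 / 60.50 = 0.02357 hr⁻¹
t½ = ln 2 / k = ln 2 / 0.02357 ≈ 29.4 hours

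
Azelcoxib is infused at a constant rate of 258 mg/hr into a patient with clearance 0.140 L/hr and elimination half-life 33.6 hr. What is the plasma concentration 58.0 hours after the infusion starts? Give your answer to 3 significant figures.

1290 mg/L

Css = rate / CL = 258 / 0.140 = 1843 mg/L
k = ln 2 / 33.6 = 0.02063 hr⁻¹
C(t) = Css (1 − e^(−kt)) = 1843 × (1 − e^(−1.197)) = 1843 × 0.6978 ≈ 1290 mg/L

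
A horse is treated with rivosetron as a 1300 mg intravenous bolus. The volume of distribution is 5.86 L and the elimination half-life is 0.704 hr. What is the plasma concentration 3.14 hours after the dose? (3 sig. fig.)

10.1 µg/mL

C₀ = dose / V = 1300 / 5.86 = 221.8 µg/mL
k = ln 2 / 0.704 = 0.9846 hr⁻¹
C(t) = C₀ e^(−kt) = 221.8 × e^(−0.9846 × 3.14) = 221.8 × e^(−3.092) = 221.8 × 0.04543 ≈ 10.1 µg/mL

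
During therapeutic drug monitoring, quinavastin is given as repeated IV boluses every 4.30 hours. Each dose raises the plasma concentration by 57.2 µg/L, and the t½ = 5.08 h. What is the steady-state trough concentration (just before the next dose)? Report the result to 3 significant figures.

k = ln 2 / 5.08 = 0.1364 h⁻¹
Fraction remaining after one interval: e^(−kτ) = e^(−0.1364 × 4.30) = 0.5561
R = 1 / (1 − 0.5561) = 2.253
Css,max = 57.2 × 2.253 = 128.9 µg/L
Css,min = Css,max × e^(−kτ) = 128.9 × 0.5561 ≈ 71.7 µg/L

71.7 µg/L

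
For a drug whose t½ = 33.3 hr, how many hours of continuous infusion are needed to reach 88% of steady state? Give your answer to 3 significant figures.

102 hours

k = ln 2 / 33.3 = 0.02082 hr⁻¹
f = 1 − e^(−kt)  ⇒  t = −ln(1 − f) / k
t = −ln(1 − 0.88) / 0.02082 = 2.120 / 0.02082 ≈ 102 hours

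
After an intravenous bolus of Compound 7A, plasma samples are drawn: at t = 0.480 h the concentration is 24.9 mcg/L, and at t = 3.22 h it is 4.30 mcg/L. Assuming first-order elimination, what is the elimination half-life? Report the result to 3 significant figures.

k = ln(C₁/C₂) / (t₂ − t₁) = ln(24.9/4.30) / (3.22 − 0.480)
  = 1.756 / 2.740 = 0.6410 h⁻¹
t½ = ln 2 / k = ln 2 / 0.6410 ≈ 1.08 hours

1.08 hours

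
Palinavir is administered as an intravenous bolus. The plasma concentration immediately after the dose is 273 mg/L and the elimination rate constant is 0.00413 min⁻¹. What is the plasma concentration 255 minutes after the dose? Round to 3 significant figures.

95.2 mg/L

C(t) = C₀ e^(−kt) = 273 × e^(−0.004130 × 255) = 273 × e^(−1.053) = 273 × 0.3488 ≈ 95.2 mg/L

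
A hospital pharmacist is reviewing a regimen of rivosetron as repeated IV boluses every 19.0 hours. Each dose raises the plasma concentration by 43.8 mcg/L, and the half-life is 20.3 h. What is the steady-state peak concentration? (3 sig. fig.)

91.8 mcg/L

k = ln 2 / 20.3 = 0.03415 h⁻¹
Fraction remaining after one interval: e^(−kτ) = e^(−0.03415 × 19.0) = 0.5227
R = 1 / (1 − 0.5227) = 2.095
Css,max = 43.8 × 2.095 ≈ 91.8 mcg/L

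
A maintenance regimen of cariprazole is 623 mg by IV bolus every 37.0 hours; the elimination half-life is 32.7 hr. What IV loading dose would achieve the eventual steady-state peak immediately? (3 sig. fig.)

k = ln 2 / 32.7 = 0.02120 hr⁻¹
Accumulation ratio R = 1 / (1 − e^(−kτ)) = 1 / (1 − e^(−0.02120×37.0)) = 1 / (1 − 0.4564) = 1.840
Loading dose = maintenance dose × R = 623 × 1.840 ≈ 1150 mg

1150 mg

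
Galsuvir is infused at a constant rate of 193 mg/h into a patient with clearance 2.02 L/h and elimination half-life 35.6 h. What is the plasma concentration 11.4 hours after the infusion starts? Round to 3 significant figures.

19.0 µg/mL

Css = rate / CL = 193 / 2.02 = 95.54 µg/mL
k = ln 2 / 35.6 = 0.01947 h⁻¹
C(t) = Css (1 − e^(−kt)) = 95.54 × (1 − e^(−0.2220)) = 95.54 × 0.1991 ≈ 19.0 µg/mL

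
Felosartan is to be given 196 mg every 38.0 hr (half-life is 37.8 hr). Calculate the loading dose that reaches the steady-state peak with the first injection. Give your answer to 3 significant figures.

k = ln 2 / 37.8 = 0.01834 hr⁻¹
Accumulation ratio R = 1 / (1 − e^(−kτ)) = 1 / (1 − e^(−0.01834×38.0)) = 1 / (1 − 0.4982) = 1.993
Loading dose = maintenance dose × R = 196 × 1.993 ≈ 391 mg

391 mg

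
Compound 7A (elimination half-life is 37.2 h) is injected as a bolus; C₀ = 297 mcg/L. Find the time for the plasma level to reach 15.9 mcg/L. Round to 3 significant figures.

k = ln 2 / 37.2 = 0.01863 h⁻¹
C(t) = C₀ e^(−kt)  ⇒  t = ln(C₀/C) / k
t = ln(297/15.9) / 0.01863 = 2.927 / 0.01863 ≈ 157 hours

157 hours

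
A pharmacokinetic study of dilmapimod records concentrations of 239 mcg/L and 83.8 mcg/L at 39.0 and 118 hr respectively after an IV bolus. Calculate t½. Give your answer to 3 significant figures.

52.2 hours

k = ln(C₁/C₂) / (t₂ − t₁) = ln(239/83.8) / (118 − 39.0)
  = 1.048 / 79.00 = 0.01327 hr⁻¹
t½ = ln 2 / k = ln 2 / 0.01327 ≈ 52.2 hours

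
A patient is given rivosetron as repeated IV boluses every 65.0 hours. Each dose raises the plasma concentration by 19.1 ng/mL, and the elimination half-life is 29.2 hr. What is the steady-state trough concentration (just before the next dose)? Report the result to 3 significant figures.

5.19 ng/mL

k = ln 2 / 29.2 = 0.02374 hr⁻¹
Fraction remaining after one interval: e^(−kτ) = e^(−0.02374 × 65.0) = 0.2137
R = 1 / (1 − 0.2137) = 1.272
Css,max = 19.1 × 1.272 = 24.29 ng/mL
Css,min = Css,max × e^(−kτ) = 24.29 × 0.2137 ≈ 5.19 ng/mL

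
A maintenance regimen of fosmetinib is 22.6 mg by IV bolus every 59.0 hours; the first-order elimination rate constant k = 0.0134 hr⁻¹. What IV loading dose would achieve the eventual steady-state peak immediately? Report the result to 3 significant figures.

41.4 mg

Accumulation ratio R = 1 / (1 − e^(−kτ)) = 1 / (1 − e^(−0.01340×59.0)) = 1 / (1 − 0.4536) = 1.830
Loading dose = maintenance dose × R = 22.6 × 1.830 ≈ 41.4 mg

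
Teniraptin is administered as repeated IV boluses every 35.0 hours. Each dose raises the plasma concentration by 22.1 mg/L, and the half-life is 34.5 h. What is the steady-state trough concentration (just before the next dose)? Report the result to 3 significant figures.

k = ln 2 / 34.5 = 0.02009 h⁻¹
Fraction remaining after one interval: e^(−kτ) = e^(−0.02009 × 35.0) = 0.4950
R = 1 / (1 − 0.4950) = 1.980
Css,max = 22.1 × 1.980 = 43.76 mg/L
Css,min = Css,max × e^(−kτ) = 43.76 × 0.4950 ≈ 21.7 mg/L

21.7 mg/L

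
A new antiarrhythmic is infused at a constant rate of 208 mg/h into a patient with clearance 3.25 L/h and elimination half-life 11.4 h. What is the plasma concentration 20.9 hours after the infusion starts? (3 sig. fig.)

Css = rate / CL = 208 / 3.25 = 64.00 µg/mL
k = ln 2 / 11.4 = 0.06080 h⁻¹
C(t) = Css (1 − e^(−kt)) = 64.00 × (1 − e^(−1.271)) = 64.00 × 0.7194 ≈ 46.0 µg/mL

46.0 µg/mL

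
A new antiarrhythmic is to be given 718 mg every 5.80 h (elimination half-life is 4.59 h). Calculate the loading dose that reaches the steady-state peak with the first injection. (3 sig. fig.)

k = ln 2 / 4.59 = 0.1510 h⁻¹
Accumulation ratio R = 1 / (1 − e^(−kτ)) = 1 / (1 − e^(−0.1510×5.80)) = 1 / (1 − 0.4165) = 1.714
Loading dose = maintenance dose × R = 718 × 1.714 ≈ 1230 mg

1230 mg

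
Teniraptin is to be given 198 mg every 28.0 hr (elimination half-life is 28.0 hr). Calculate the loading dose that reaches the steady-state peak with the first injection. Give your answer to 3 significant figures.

k = ln 2 / 28.0 = 0.02476 hr⁻¹
Accumulation ratio R = 1 / (1 − e^(−kτ)) = 1 / (1 − e^(−0.02476×28.0)) = 1 / (1 − 0.5000) = 2.000
Loading dose = maintenance dose × R = 198 × 2.000 ≈ 396 mg

396 mg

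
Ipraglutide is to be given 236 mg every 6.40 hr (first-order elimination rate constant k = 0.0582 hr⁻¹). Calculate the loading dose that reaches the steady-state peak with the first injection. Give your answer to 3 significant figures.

Accumulation ratio R = 1 / (1 − e^(−kτ)) = 1 / (1 − e^(−0.05820×6.40)) = 1 / (1 − 0.6890) = 3.216
Loading dose = maintenance dose × R = 236 × 3.216 ≈ 759 mg

759 mg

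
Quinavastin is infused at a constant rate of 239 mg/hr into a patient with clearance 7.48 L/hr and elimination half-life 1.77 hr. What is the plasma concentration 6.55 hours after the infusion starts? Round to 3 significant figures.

Css = rate / CL = 239 / 7.48 = 31.95 mg/L
k = ln 2 / 1.77 = 0.3916 hr⁻¹
C(t) = Css (1 − e^(−kt)) = 31.95 × (1 − e^(−2.565)) = 31.95 × 0.9231 ≈ 29.5 mg/L

29.5 mg/L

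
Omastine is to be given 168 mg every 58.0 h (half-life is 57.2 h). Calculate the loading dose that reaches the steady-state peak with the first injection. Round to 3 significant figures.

k = ln 2 / 57.2 = 0.01212 h⁻¹
Accumulation ratio R = 1 / (1 − e^(−kτ)) = 1 / (1 − e^(−0.01212×58.0)) = 1 / (1 − 0.4952) = 1.981
Loading dose = maintenance dose × R = 168 × 1.981 ≈ 333 mg

333 mg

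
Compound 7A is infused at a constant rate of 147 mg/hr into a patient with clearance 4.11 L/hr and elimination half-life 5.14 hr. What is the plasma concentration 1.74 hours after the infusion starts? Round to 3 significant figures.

7.48 µg/mL

Css = rate / CL = 147 / 4.11 = 35.77 µg/mL
k = ln 2 / 5.14 = 0.1349 hr⁻¹
C(t) = Css (1 − e^(−kt)) = 35.77 × (1 − e^(−0.2346)) = 35.77 × 0.2091 ≈ 7.48 µg/mL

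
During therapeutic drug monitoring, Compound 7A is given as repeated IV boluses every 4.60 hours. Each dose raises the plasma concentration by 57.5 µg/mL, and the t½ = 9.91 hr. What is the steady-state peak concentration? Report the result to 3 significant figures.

k = ln 2 / 9.91 = 0.06994 hr⁻¹
Fraction remaining after one interval: e^(−kτ) = e^(−0.06994 × 4.60) = 0.7249
R = 1 / (1 − 0.7249) = 3.635
Css,max = 57.5 × 3.635 ≈ 209 µg/mL

209 µg/mL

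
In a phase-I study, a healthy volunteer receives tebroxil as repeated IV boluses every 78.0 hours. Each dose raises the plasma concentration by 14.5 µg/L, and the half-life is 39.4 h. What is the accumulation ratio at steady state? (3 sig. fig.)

k = ln 2 / 39.4 = 0.01759 h⁻¹
Fraction remaining after one interval: e^(−kτ) = e^(−0.01759 × 78.0) = 0.2535
R = 1 / (1 − 0.2535) = 1 / 0.7465 ≈ 1.34

1.34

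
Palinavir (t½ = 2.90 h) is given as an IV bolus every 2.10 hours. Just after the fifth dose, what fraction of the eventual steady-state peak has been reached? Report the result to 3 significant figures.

k = ln 2 / 2.90 = 0.2390 h⁻¹
f_n = 1 − e^(−nkτ) = 1 − e^(−5 × 0.2390 × 2.10) = 1 − e^(−2.510) = 1 − 0.08129 ≈ 0.919

0.919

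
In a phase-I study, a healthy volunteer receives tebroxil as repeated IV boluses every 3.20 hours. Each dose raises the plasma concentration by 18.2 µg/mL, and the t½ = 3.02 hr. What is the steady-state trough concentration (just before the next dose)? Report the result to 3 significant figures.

16.8 µg/mL

k = ln 2 / 3.02 = 0.2295 hr⁻¹
Fraction remaining after one interval: e^(−kτ) = e^(−0.2295 × 3.20) = 0.4798
R = 1 / (1 − 0.4798) = 1.922
Css,max = 18.2 × 1.922 = 34.98 µg/mL
Css,min = Css,max × e^(−kτ) = 34.98 × 0.4798 ≈ 16.8 µg/mL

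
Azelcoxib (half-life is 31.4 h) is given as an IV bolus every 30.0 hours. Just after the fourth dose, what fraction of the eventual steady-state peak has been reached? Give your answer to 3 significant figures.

k = ln 2 / 31.4 = 0.02207 h⁻¹
f_n = 1 − e^(−nkτ) = 1 − e^(−4 × 0.02207 × 30.0) = 1 − e^(−2.649) = 1 − 0.07072 ≈ 0.929

0.929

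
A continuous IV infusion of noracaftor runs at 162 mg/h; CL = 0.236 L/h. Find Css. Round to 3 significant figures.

686 mg/L

Css = infusion rate / CL = 162 / 0.236 ≈ 686 mg/L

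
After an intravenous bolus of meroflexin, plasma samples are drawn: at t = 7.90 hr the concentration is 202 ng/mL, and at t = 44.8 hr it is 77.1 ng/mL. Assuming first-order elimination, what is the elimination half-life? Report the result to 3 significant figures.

k = ln(C₁/C₂) / (t₂ − t₁) = ln(202/77.1) / (44.8 − 7.90)
  = 0.9632 / 36.90 = 0.02610 hr⁻¹
t½ = ln 2 / k = ln 2 / 0.02610 ≈ 26.6 hours

26.6 hours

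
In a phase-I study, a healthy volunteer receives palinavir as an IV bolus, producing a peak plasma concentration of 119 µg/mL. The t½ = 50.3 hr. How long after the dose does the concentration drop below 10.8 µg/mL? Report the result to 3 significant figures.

174 hours

k = ln 2 / 50.3 = 0.01378 hr⁻¹
C(t) = C₀ e^(−kt)  ⇒  t = ln(C₀/C) / k
t = ln(119/10.8) / 0.01378 = 2.400 / 0.01378 ≈ 174 hours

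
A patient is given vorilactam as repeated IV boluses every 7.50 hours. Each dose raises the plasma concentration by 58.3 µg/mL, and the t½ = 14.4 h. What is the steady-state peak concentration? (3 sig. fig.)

192 µg/mL

k = ln 2 / 14.4 = 0.04814 h⁻¹
Fraction remaining after one interval: e^(−kτ) = e^(−0.04814 × 7.50) = 0.6970
R = 1 / (1 − 0.6970) = 3.300
Css,max = 58.3 × 3.300 ≈ 192 µg/mL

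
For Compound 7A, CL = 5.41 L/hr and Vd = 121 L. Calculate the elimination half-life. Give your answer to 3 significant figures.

15.5 hours

k = CL / V = 5.41 / 121 = 0.04471 hr⁻¹
t½ = ln 2 / k = ln 2 / 0.04471 ≈ 15.5 hours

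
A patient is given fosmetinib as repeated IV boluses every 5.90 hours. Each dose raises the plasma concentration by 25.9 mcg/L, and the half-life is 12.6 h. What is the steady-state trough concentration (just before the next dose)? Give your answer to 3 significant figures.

67.5 mcg/L

k = ln 2 / 12.6 = 0.05501 h⁻¹
Fraction remaining after one interval: e^(−kτ) = e^(−0.05501 × 5.90) = 0.7228
R = 1 / (1 − 0.7228) = 3.608
Css,max = 25.9 × 3.608 = 93.45 mcg/L
Css,min = Css,max × e^(−kτ) = 93.45 × 0.7228 ≈ 67.5 mcg/L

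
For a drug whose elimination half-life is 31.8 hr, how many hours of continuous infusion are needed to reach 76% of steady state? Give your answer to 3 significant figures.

k = ln 2 / 31.8 = 0.02180 hr⁻¹
f = 1 − e^(−kt)  ⇒  t = −ln(1 − f) / k
t = −ln(1 − 0.76) / 0.02180 = 1.427 / 0.02180 ≈ 65.5 hours

65.5 hours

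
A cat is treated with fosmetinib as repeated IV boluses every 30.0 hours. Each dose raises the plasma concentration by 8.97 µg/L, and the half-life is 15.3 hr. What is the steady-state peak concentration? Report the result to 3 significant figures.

k = ln 2 / 15.3 = 0.04530 hr⁻¹
Fraction remaining after one interval: e^(−kτ) = e^(−0.04530 × 30.0) = 0.2569
R = 1 / (1 − 0.2569) = 1.346
Css,max = 8.97 × 1.346 ≈ 12.1 µg/L

12.1 µg/L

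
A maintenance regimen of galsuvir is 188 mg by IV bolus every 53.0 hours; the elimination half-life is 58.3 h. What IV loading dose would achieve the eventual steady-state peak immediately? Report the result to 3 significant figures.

k = ln 2 / 58.3 = 0.01189 h⁻¹
Accumulation ratio R = 1 / (1 − e^(−kτ)) = 1 / (1 − e^(−0.01189×53.0)) = 1 / (1 − 0.5325) = 2.139
Loading dose = maintenance dose × R = 188 × 2.139 ≈ 402 mg

402 mg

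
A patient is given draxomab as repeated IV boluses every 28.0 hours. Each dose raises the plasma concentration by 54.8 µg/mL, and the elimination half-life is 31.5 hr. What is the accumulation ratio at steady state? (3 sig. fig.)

2.17

k = ln 2 / 31.5 = 0.02200 hr⁻¹
Fraction remaining after one interval: e^(−kτ) = e^(−0.02200 × 28.0) = 0.5400
R = 1 / (1 − 0.5400) = 1 / 0.4600 ≈ 2.17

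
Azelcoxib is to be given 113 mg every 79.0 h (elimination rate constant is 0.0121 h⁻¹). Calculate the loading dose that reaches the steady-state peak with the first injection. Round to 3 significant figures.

184 mg

Accumulation ratio R = 1 / (1 − e^(−kτ)) = 1 / (1 − e^(−0.01210×79.0)) = 1 / (1 − 0.3845) = 1.625
Loading dose = maintenance dose × R = 113 × 1.625 ≈ 184 mg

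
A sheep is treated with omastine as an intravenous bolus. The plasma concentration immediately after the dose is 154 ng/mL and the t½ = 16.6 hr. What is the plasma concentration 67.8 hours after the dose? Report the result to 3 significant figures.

9.08 ng/mL

k = ln 2 / 16.6 = 0.04176 hr⁻¹
67.8 hr is 4.084 half-lives, so C = 154 × (1/2)^4.084 = 154 × 0.05895 ≈ 9.08 ng/mL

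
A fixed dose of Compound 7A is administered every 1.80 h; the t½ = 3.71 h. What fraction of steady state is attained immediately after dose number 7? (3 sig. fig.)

0.905

k = ln 2 / 3.71 = 0.1868 h⁻¹
f_n = 1 − e^(−nkτ) = 1 − e^(−7 × 0.1868 × 1.80) = 1 − e^(−2.354) = 1 − 0.09498 ≈ 0.905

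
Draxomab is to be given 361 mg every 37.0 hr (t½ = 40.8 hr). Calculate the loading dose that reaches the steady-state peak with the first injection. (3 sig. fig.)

774 mg

k = ln 2 / 40.8 = 0.01699 hr⁻¹
Accumulation ratio R = 1 / (1 − e^(−kτ)) = 1 / (1 − e^(−0.01699×37.0)) = 1 / (1 − 0.5333) = 2.143
Loading dose = maintenance dose × R = 361 × 2.143 ≈ 774 mg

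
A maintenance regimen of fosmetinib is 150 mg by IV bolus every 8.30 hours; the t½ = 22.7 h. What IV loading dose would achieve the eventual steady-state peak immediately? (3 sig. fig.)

k = ln 2 / 22.7 = 0.03054 h⁻¹
Accumulation ratio R = 1 / (1 − e^(−kτ)) = 1 / (1 − e^(−0.03054×8.30)) = 1 / (1 − 0.7761) = 4.467
Loading dose = maintenance dose × R = 150 × 4.467 ≈ 670 mg

670 mg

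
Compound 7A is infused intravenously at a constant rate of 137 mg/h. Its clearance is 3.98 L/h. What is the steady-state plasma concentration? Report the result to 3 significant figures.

Css = infusion rate / CL = 137 / 3.98 ≈ 34.4 µg/mL

34.4 µg/mL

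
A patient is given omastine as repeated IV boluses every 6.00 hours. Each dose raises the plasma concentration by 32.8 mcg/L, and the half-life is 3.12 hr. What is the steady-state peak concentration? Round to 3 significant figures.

44.5 mcg/L

k = ln 2 / 3.12 = 0.2222 hr⁻¹
Fraction remaining after one interval: e^(−kτ) = e^(−0.2222 × 6.00) = 0.2637
R = 1 / (1 − 0.2637) = 1.358
Css,max = 32.8 × 1.358 ≈ 44.5 mcg/L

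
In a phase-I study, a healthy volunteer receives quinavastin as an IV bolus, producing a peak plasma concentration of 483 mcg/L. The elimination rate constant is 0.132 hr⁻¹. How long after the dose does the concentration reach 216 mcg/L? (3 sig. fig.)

6.10 hours

C(t) = C₀ e^(−kt)  ⇒  t = ln(C₀/C) / k
t = ln(483/216) / 0.1320 = 0.8047 / 0.1320 ≈ 6.10 hours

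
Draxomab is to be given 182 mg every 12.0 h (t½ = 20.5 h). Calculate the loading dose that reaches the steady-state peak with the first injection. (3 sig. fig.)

546 mg

k = ln 2 / 20.5 = 0.03381 h⁻¹
Accumulation ratio R = 1 / (1 − e^(−kτ)) = 1 / (1 − e^(−0.03381×12.0)) = 1 / (1 − 0.6665) = 2.998
Loading dose = maintenance dose × R = 182 × 2.998 ≈ 546 mg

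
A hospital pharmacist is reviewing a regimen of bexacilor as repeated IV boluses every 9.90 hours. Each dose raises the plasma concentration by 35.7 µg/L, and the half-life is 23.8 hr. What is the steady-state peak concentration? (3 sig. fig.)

k = ln 2 / 23.8 = 0.02912 hr⁻¹
Fraction remaining after one interval: e^(−kτ) = e^(−0.02912 × 9.90) = 0.7495
R = 1 / (1 − 0.7495) = 3.992
Css,max = 35.7 × 3.992 ≈ 143 µg/L

143 µg/L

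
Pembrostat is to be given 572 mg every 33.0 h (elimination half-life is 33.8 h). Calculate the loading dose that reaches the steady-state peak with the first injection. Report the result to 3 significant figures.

1160 mg

k = ln 2 / 33.8 = 0.02051 h⁻¹
Accumulation ratio R = 1 / (1 − e^(−kτ)) = 1 / (1 − e^(−0.02051×33.0)) = 1 / (1 − 0.5083) = 2.034
Loading dose = maintenance dose × R = 572 × 2.034 ≈ 1160 mg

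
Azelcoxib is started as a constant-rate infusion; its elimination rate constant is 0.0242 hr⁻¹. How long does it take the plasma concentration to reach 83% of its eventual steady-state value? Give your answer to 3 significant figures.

73.2 hours

f = 1 − e^(−kt)  ⇒  t = −ln(1 − f) / k
t = −ln(1 − 0.83) / 0.02420 = 1.772 / 0.02420 ≈ 73.2 hours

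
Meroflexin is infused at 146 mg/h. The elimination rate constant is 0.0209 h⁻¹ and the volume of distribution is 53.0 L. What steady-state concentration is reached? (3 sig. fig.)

132 mg/L

CL = k · V = 0.0209 × 53.0 = 1.108 L/h
Css = rate / CL = 146 / 1.108 ≈ 132 mg/L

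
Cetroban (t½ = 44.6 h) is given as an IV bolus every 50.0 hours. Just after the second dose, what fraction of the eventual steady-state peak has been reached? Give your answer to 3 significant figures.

k = ln 2 / 44.6 = 0.01554 h⁻¹
f_n = 1 − e^(−nkτ) = 1 − e^(−2 × 0.01554 × 50.0) = 1 − e^(−1.554) = 1 − 0.2114 ≈ 0.789

0.789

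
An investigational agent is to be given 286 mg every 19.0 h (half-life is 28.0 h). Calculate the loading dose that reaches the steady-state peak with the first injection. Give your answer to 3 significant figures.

762 mg

k = ln 2 / 28.0 = 0.02476 h⁻¹
Accumulation ratio R = 1 / (1 − e^(−kτ)) = 1 / (1 − e^(−0.02476×19.0)) = 1 / (1 − 0.6248) = 2.665
Loading dose = maintenance dose × R = 286 × 2.665 ≈ 762 mg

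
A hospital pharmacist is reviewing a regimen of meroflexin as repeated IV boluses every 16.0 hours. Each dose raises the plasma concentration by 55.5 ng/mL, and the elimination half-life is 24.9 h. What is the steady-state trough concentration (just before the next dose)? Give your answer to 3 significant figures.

k = ln 2 / 24.9 = 0.02784 h⁻¹
Fraction remaining after one interval: e^(−kτ) = e^(−0.02784 × 16.0) = 0.6406
R = 1 / (1 − 0.6406) = 2.782
Css,max = 55.5 × 2.782 = 154.4 ng/mL
Css,min = Css,max × e^(−kτ) = 154.4 × 0.6406 ≈ 98.9 ng/mL

98.9 ng/mL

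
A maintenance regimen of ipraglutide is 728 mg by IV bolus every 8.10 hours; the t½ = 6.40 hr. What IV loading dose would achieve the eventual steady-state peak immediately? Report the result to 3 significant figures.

k = ln 2 / 6.40 = 0.1083 hr⁻¹
Accumulation ratio R = 1 / (1 − e^(−kτ)) = 1 / (1 − e^(−0.1083×8.10)) = 1 / (1 − 0.4159) = 1.712
Loading dose = maintenance dose × R = 728 × 1.712 ≈ 1250 mg

1250 mg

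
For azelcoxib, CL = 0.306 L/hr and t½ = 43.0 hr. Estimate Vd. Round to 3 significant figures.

k = ln 2 / t½ = ln 2 / 43.0 = 0.01612 hr⁻¹
V = CL / k = 0.306 / 0.01612 ≈ 19.0 L

19.0 L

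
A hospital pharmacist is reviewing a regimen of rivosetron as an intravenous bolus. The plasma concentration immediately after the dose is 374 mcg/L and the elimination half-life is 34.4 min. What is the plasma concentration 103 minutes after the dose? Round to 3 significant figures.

k = ln 2 / 34.4 = 0.02015 min⁻¹
C(t) = C₀ e^(−kt) = 374 × e^(−0.02015 × 103) = 374 × e^(−2.075) = 374 × 0.1255 ≈ 46.9 mcg/L

46.9 mcg/L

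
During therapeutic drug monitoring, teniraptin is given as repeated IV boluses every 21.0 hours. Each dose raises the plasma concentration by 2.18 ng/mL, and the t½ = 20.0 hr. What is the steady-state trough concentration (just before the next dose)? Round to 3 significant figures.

2.04 ng/mL

k = ln 2 / 20.0 = 0.03466 hr⁻¹
Fraction remaining after one interval: e^(−kτ) = e^(−0.03466 × 21.0) = 0.4830
R = 1 / (1 − 0.4830) = 1.934
Css,max = 2.18 × 1.934 = 4.216 ng/mL
Css,min = Css,max × e^(−kτ) = 4.216 × 0.4830 ≈ 2.04 ng/mL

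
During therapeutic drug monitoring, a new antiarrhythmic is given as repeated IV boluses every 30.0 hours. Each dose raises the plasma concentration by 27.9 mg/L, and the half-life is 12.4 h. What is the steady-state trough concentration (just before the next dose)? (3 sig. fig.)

6.41 mg/L

k = ln 2 / 12.4 = 0.05590 h⁻¹
Fraction remaining after one interval: e^(−kτ) = e^(−0.05590 × 30.0) = 0.1869
R = 1 / (1 − 0.1869) = 1.230
Css,max = 27.9 × 1.230 = 34.31 mg/L
Css,min = Css,max × e^(−kτ) = 34.31 × 0.1869 ≈ 6.41 mg/L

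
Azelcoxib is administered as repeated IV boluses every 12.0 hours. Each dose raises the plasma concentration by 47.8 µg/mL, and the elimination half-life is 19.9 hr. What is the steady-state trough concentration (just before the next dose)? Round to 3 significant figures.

k = ln 2 / 19.9 = 0.03483 hr⁻¹
Fraction remaining after one interval: e^(−kτ) = e^(−0.03483 × 12.0) = 0.6584
R = 1 / (1 − 0.6584) = 2.927
Css,max = 47.8 × 2.927 = 139.9 µg/mL
Css,min = Css,max × e^(−kτ) = 139.9 × 0.6584 ≈ 92.1 µg/mL

92.1 µg/mL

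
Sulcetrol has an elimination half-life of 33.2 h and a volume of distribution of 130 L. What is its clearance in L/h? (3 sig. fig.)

k = ln 2 / t½ = ln 2 / 33.2 = 0.02088 h⁻¹
CL = k · V = 0.02088 × 130 ≈ 2.71 L/h

2.71 L/h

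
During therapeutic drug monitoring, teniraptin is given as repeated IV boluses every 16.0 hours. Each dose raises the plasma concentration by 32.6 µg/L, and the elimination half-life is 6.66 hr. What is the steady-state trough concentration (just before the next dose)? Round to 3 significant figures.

k = ln 2 / 6.66 = 0.1041 hr⁻¹
Fraction remaining after one interval: e^(−kτ) = e^(−0.1041 × 16.0) = 0.1891
R = 1 / (1 − 0.1891) = 1.233
Css,max = 32.6 × 1.233 = 40.20 µg/L
Css,min = Css,max × e^(−kτ) = 40.20 × 0.1891 ≈ 7.60 µg/L

7.60 µg/L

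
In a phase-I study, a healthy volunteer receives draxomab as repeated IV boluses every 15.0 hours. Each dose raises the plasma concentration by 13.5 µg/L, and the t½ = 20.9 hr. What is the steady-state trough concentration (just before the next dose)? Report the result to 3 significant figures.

k = ln 2 / 20.9 = 0.03316 hr⁻¹
Fraction remaining after one interval: e^(−kτ) = e^(−0.03316 × 15.0) = 0.6081
R = 1 / (1 − 0.6081) = 2.551
Css,max = 13.5 × 2.551 = 34.44 µg/L
Css,min = Css,max × e^(−kτ) = 34.44 × 0.6081 ≈ 20.9 µg/L

20.9 µg/L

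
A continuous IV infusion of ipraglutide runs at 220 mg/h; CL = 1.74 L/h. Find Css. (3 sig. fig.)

Css = infusion rate / CL = 220 / 1.74 ≈ 126 µg/mL

126 µg/mL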